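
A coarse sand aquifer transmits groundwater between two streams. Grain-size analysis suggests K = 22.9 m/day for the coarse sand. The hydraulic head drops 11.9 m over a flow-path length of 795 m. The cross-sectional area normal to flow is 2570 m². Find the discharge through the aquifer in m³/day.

Hydraulic gradient i = Δh / L = 11.9 / 795 = 0.01497.
Darcy's law: Q = K · A · i = 22.90 × 2570 × 0.01497 = 880.9 m³/day.

881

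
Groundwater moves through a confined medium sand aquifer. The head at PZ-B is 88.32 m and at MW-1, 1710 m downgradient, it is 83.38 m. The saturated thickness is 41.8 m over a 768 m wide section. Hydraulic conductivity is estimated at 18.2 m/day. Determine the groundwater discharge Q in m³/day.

1690

Cross-sectional area A = 768 × 41.8 = 32102 m².
Hydraulic gradient i = (88.32 − 83.38) / 1710 = 4.94 / 1710 = 0.002889.
Darcy's law: Q = K · A · i = 18.20 × 32102 × 0.002889 = 1688 m³/day.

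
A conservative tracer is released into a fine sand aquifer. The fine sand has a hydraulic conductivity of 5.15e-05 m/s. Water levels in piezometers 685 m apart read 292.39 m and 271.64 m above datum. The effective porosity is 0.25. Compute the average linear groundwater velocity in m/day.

Convert K: 5.15e-05 m/s × 86400 = 4.450 m/day.
Hydraulic gradient i = (292.39 − 271.64) / 685 = 20.75 / 685 = 0.03029.
Darcy flux q = K · i = 4.450 × 0.03029 = 0.1348 m/day.
Seepage velocity v = q / n_e = 0.1348 / 0.25 = 0.5391 m/day.

0.539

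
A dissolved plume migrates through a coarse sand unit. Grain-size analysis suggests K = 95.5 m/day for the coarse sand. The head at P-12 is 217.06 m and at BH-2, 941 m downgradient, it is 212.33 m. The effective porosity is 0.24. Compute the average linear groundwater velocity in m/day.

2.00

Hydraulic gradient i = (217.06 − 212.33) / 941 = 4.73 / 941 = 0.005027.
Darcy flux q = K · i = 95.50 × 0.005027 = 0.4800 m/day.
Seepage velocity v = q / n_e = 0.4800 / 0.24 = 2.000 m/day.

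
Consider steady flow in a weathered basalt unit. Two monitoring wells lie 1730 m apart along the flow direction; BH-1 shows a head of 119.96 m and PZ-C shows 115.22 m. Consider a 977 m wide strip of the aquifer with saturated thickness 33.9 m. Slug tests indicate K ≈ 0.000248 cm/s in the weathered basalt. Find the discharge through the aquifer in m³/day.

Convert K: 0.000248 cm/s × 864 = 0.2143 m/day.
Cross-sectional area A = 977 × 33.9 = 33120 m².
Hydraulic gradient i = (119.96 − 115.22) / 1730 = 4.74 / 1730 = 0.002740.
Darcy's law: Q = K · A · i = 0.2143 × 33120 × 0.002740 = 19.44 m³/day.

19.4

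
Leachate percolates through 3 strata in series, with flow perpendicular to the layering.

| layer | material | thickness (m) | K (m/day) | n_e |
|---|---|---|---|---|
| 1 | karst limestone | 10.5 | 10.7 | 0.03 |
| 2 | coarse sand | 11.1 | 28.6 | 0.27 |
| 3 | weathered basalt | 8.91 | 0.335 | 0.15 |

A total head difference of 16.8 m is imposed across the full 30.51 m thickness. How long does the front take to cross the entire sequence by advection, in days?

7.74

With flow normal to the layers, continuity requires the same specific discharge q through every layer.
Σ(b_i/K_i) = 10.5/10.7 + 11.1/28.6 + 8.91/0.335 = 27.97 d.
q = Δh / Σ(b_i/K_i) = 16.8 / 27.97 = 0.6007 m/day.
In each layer the seepage velocity is v_i = q/n_i, so the layer transit time is t_i = b_i·n_i / q:
  layer 1 (karst limestone): t_1 = 10.5 × 0.03 / 0.6007 = 0.5244 d
  layer 2 (coarse sand): t_2 = 11.1 × 0.27 / 0.6007 = 4.989 d
  layer 3 (weathered basalt): t_3 = 8.91 × 0.15 / 0.6007 = 2.225 d
Total t = Σ t_i = 7.738 days.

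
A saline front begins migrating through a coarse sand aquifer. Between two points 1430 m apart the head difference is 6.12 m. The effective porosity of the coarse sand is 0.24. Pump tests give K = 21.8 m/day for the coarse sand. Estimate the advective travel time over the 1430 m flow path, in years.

Hydraulic gradient i = Δh / L = 6.12 / 1430 = 0.004280.
Darcy flux q = K · i = 21.80 × 0.004280 = 0.09330 m/day.
Seepage velocity v = q / n_e = 0.09330 / 0.24 = 0.3887 m/day.
Travel time t = L / v = 1430 / 0.3887 = 3679 days = 10.07 years.

10.1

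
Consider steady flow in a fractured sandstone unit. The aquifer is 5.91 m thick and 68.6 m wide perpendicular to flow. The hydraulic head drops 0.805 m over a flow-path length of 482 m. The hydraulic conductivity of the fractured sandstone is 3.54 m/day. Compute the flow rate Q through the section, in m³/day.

Cross-sectional area A = 68.6 × 5.91 = 405.4 m².
Hydraulic gradient i = Δh / L = 0.805 / 482 = 0.001670.
Darcy's law: Q = K · A · i = 3.540 × 405.4 × 0.001670 = 2.397 m³/day.

2.40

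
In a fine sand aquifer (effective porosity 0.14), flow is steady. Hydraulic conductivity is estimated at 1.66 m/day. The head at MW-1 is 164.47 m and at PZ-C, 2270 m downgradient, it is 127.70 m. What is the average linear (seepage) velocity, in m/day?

0.192

Hydraulic gradient i = (164.47 − 127.70) / 2270 = 36.77 / 2270 = 0.01620.
Darcy flux q = K · i = 1.660 × 0.01620 = 0.02689 m/day.
Seepage velocity v = q / n_e = 0.02689 / 0.14 = 0.1921 m/day.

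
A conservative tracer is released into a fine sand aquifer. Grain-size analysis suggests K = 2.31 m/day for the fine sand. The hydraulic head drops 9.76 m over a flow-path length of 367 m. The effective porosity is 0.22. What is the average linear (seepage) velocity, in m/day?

0.279

Hydraulic gradient i = Δh / L = 9.76 / 367 = 0.02659.
Darcy flux q = K · i = 2.310 × 0.02659 = 0.06143 m/day.
Seepage velocity v = q / n_e = 0.06143 / 0.22 = 0.2792 m/day.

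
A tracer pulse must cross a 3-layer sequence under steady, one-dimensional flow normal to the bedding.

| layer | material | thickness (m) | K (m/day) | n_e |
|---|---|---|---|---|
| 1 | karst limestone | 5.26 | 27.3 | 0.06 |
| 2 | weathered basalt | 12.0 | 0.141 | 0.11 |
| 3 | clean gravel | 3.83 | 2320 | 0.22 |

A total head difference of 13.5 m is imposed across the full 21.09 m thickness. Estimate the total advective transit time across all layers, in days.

15.7

With flow normal to the layers, continuity requires the same specific discharge q through every layer.
Σ(b_i/K_i) = 5.26/27.3 + 12.0/0.141 + 3.83/2320 = 85.30 d.
q = Δh / Σ(b_i/K_i) = 13.5 / 85.30 = 0.1583 m/day.
In each layer the seepage velocity is v_i = q/n_i, so the layer transit time is t_i = b_i·n_i / q:
  layer 1 (karst limestone): t_1 = 5.26 × 0.06 / 0.1583 = 1.994 d
  layer 2 (weathered basalt): t_2 = 12.0 × 0.11 / 0.1583 = 8.341 d
  layer 3 (clean gravel): t_3 = 3.83 × 0.22 / 0.1583 = 5.324 d
Total t = Σ t_i = 15.66 days.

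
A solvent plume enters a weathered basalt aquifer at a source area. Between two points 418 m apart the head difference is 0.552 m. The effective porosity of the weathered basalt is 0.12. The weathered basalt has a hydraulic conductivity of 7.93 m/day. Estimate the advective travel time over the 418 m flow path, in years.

Hydraulic gradient i = Δh / L = 0.552 / 418 = 0.001321.
Darcy flux q = K · i = 7.930 × 0.001321 = 0.01047 m/day.
Seepage velocity v = q / n_e = 0.01047 / 0.12 = 0.08727 m/day.
Travel time t = L / v = 418 / 0.08727 = 4790 days = 13.11 years.

13.1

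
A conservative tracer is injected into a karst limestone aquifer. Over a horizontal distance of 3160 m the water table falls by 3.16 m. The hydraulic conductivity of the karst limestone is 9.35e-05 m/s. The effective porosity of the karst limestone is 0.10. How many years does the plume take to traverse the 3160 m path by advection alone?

Convert K: 9.35e-05 m/s × 86400 = 8.078 m/day.
Hydraulic gradient i = Δh / L = 3.16 / 3160 = 0.001000.
Darcy flux q = K · i = 8.078 × 0.001000 = 0.008078 m/day.
Seepage velocity v = q / n_e = 0.008078 / 0.10 = 0.08078 m/day.
Travel time t = L / v = 3160 / 0.08078 = 39117 days = 107.1 years.

107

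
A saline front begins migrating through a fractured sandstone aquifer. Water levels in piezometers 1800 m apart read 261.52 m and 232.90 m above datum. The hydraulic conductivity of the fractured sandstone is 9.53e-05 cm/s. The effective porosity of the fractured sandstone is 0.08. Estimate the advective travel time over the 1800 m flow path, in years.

Convert K: 9.53e-05 cm/s × 864 = 0.08234 m/day.
Hydraulic gradient i = (261.52 − 232.90) / 1800 = 28.62 / 1800 = 0.01590.
Darcy flux q = K · i = 0.08234 × 0.01590 = 0.001309 m/day.
Seepage velocity v = q / n_e = 0.001309 / 0.08 = 0.01636 m/day.
Travel time t = L / v = 1800 / 0.01636 = 1.100e+05 days = 301.1 years.

301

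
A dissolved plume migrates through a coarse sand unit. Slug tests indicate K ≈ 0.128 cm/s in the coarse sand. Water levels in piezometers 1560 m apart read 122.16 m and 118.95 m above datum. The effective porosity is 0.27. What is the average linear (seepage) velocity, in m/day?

0.843

Convert K: 0.128 cm/s × 864 = 110.6 m/day.
Hydraulic gradient i = (122.16 − 118.95) / 1560 = 3.21 / 1560 = 0.002058.
Darcy flux q = K · i = 110.6 × 0.002058 = 0.2276 m/day.
Seepage velocity v = q / n_e = 0.2276 / 0.27 = 0.8428 m/day.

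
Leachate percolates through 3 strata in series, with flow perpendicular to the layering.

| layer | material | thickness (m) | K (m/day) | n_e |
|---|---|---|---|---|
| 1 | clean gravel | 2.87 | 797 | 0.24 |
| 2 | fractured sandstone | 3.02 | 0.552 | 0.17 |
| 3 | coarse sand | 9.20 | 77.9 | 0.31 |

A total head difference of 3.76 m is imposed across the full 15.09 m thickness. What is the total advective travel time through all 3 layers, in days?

With flow normal to the layers, continuity requires the same specific discharge q through every layer.
Σ(b_i/K_i) = 2.87/797 + 3.02/0.552 + 9.20/77.9 = 5.593 d.
q = Δh / Σ(b_i/K_i) = 3.76 / 5.593 = 0.6723 m/day.
In each layer the seepage velocity is v_i = q/n_i, so the layer transit time is t_i = b_i·n_i / q:
  layer 1 (clean gravel): t_1 = 2.87 × 0.24 / 0.6723 = 1.025 d
  layer 2 (fractured sandstone): t_2 = 3.02 × 0.17 / 0.6723 = 0.7636 d
  layer 3 (coarse sand): t_3 = 9.20 × 0.31 / 0.6723 = 4.242 d
Total t = Σ t_i = 6.030 days.

6.03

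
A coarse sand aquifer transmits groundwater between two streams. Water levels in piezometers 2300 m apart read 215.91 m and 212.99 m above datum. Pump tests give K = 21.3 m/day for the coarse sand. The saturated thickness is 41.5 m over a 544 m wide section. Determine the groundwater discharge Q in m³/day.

610

Cross-sectional area A = 544 × 41.5 = 22576 m².
Hydraulic gradient i = (215.91 − 212.99) / 2300 = 2.92 / 2300 = 0.001270.
Darcy's law: Q = K · A · i = 21.30 × 22576 × 0.001270 = 610.5 m³/day.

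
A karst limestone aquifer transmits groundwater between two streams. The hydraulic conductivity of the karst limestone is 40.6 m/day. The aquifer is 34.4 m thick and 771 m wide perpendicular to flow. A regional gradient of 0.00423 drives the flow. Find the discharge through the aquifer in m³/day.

Cross-sectional area A = 771 × 34.4 = 26522 m².
Hydraulic gradient i = 0.00423.
Darcy's law: Q = K · A · i = 40.60 × 26522 × 0.004230 = 4555 m³/day.

4550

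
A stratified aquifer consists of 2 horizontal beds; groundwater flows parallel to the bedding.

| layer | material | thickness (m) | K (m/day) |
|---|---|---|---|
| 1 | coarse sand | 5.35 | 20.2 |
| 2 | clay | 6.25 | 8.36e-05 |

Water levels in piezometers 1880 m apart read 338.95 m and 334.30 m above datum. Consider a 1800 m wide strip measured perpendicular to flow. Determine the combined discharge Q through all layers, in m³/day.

Flow is parallel to layering, so each bed carries its own Darcy discharge and the transmissivities add.
Σ(K_i·b_i) = 20.2×5.35 + 8.36e-05×6.25 = 108.1 m²/day.
Hydraulic gradient i = (338.95 − 334.30) / 1880 = 4.65 / 1880 = 0.002473.
Q = Σ(K_i·b_i) · W · i = 108.1 × 1800 × 0.002473 = 481.1 m³/day.

481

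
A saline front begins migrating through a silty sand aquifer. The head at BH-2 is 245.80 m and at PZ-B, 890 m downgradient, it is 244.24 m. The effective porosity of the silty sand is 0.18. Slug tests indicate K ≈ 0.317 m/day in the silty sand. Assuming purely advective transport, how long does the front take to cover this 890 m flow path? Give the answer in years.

789

Hydraulic gradient i = (245.80 − 244.24) / 890 = 1.56 / 890 = 0.001753.
Darcy flux q = K · i = 0.3170 × 0.001753 = 0.0005556 m/day.
Seepage velocity v = q / n_e = 0.0005556 / 0.18 = 0.003087 m/day.
Travel time t = L / v = 890 / 0.003087 = 2.883e+05 days = 789.4 years.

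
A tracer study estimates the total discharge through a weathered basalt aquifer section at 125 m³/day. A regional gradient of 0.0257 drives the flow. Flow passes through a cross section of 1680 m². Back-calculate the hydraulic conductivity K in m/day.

2.90

Hydraulic gradient i = 0.0257.
From Q = K·A·i, K = Q / (A·i) = 125 / (1680 × 0.02570) = 2.895 m/day.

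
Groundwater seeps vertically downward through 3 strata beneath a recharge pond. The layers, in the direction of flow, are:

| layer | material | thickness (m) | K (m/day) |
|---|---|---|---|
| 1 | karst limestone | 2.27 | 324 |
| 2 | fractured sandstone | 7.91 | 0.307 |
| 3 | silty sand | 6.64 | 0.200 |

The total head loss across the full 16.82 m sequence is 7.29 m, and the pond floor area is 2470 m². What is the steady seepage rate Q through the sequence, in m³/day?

305

Flow is perpendicular to layering, so the layers act in series and the equivalent K is the thickness-weighted harmonic mean.
Total thickness L = 2.27 + 7.91 + 6.64 = 16.82 m.
Σ(b_i/K_i) = 2.27/324 + 7.91/0.307 + 6.64/0.200 = 58.97 d.
K_eq = L / Σ(b_i/K_i) = 16.82 / 58.97 = 0.2852 m/day.
Q = K_eq · A · (Δh/L) = 0.2852 × 2470 × (7.29/16.82) = 305.3 m³/day.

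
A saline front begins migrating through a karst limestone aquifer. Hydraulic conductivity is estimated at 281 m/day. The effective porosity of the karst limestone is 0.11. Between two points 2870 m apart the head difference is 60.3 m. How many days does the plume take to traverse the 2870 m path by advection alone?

53.5

Hydraulic gradient i = Δh / L = 60.3 / 2870 = 0.02101.
Darcy flux q = K · i = 281.0 × 0.02101 = 5.904 m/day.
Seepage velocity v = q / n_e = 5.904 / 0.11 = 53.67 m/day.
Travel time t = L / v = 2870 / 53.67 = 53.47 days.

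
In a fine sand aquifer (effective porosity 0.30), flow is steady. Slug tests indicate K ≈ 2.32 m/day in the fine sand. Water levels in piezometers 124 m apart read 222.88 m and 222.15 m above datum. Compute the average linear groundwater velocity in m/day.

0.0455

Hydraulic gradient i = (222.88 − 222.15) / 124 = 0.73 / 124 = 0.005887.
Darcy flux q = K · i = 2.320 × 0.005887 = 0.01366 m/day.
Seepage velocity v = q / n_e = 0.01366 / 0.30 = 0.04553 m/day.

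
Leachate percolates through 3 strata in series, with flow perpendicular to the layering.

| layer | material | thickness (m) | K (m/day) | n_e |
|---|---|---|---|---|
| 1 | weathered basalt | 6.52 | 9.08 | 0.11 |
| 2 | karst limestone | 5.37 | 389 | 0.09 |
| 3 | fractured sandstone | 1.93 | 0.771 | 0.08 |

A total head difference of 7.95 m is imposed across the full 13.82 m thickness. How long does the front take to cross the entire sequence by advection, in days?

0.551

With flow normal to the layers, continuity requires the same specific discharge q through every layer.
Σ(b_i/K_i) = 6.52/9.08 + 5.37/389 + 1.93/0.771 = 3.235 d.
q = Δh / Σ(b_i/K_i) = 7.95 / 3.235 = 2.457 m/day.
In each layer the seepage velocity is v_i = q/n_i, so the layer transit time is t_i = b_i·n_i / q:
  layer 1 (weathered basalt): t_1 = 6.52 × 0.11 / 2.457 = 0.2919 d
  layer 2 (karst limestone): t_2 = 5.37 × 0.09 / 2.457 = 0.1967 d
  layer 3 (fractured sandstone): t_3 = 1.93 × 0.08 / 2.457 = 0.06283 d
Total t = Σ t_i = 0.5514 days.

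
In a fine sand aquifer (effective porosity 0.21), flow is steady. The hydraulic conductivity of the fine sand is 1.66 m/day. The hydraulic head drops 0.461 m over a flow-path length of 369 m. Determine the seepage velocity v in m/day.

Hydraulic gradient i = Δh / L = 0.461 / 369 = 0.001249.
Darcy flux q = K · i = 1.660 × 0.001249 = 0.002074 m/day.
Seepage velocity v = q / n_e = 0.002074 / 0.21 = 0.009876 m/day.

0.00988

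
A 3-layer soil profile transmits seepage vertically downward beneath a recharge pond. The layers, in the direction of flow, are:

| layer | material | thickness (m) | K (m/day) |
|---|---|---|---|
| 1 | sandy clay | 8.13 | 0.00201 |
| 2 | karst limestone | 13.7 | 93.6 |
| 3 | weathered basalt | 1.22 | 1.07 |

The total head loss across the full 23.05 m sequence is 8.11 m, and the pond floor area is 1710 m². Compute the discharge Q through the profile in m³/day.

3.43

Flow is perpendicular to layering, so the layers act in series and the equivalent K is the thickness-weighted harmonic mean.
Total thickness L = 8.13 + 13.7 + 1.22 = 23.05 m.
Σ(b_i/K_i) = 8.13/0.00201 + 13.7/93.6 + 1.22/1.07 = 4046 d.
K_eq = L / Σ(b_i/K_i) = 23.05 / 4046 = 0.005697 m/day.
Q = K_eq · A · (Δh/L) = 0.005697 × 1710 × (8.11/23.05) = 3.428 m³/day.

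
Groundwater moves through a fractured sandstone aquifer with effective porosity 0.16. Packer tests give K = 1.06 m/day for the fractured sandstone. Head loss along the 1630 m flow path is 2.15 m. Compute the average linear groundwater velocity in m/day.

0.00874

Hydraulic gradient i = Δh / L = 2.15 / 1630 = 0.001319.
Darcy flux q = K · i = 1.060 × 0.001319 = 0.001398 m/day.
Seepage velocity v = q / n_e = 0.001398 / 0.16 = 0.008738 m/day.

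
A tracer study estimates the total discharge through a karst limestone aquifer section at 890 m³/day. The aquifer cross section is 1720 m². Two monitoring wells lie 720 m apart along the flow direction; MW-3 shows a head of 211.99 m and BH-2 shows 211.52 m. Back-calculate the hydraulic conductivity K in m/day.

Hydraulic gradient i = (211.99 − 211.52) / 720 = 0.47 / 720 = 0.0006528.
From Q = K·A·i, K = Q / (A·i) = 890 / (1720 × 0.0006528) = 792.7 m/day.

793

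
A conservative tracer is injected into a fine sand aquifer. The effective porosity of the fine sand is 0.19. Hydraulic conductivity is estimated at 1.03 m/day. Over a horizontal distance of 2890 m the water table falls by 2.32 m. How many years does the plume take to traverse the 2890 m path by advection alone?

Hydraulic gradient i = Δh / L = 2.32 / 2890 = 0.0008028.
Darcy flux q = K · i = 1.030 × 0.0008028 = 0.0008269 m/day.
Seepage velocity v = q / n_e = 0.0008269 / 0.19 = 0.004352 m/day.
Travel time t = L / v = 2890 / 0.004352 = 6.641e+05 days = 1818 years.

1820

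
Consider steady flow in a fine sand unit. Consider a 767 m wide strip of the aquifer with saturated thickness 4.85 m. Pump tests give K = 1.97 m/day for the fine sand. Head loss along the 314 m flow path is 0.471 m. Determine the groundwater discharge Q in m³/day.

11.0

Cross-sectional area A = 767 × 4.85 = 3720 m².
Hydraulic gradient i = Δh / L = 0.471 / 314 = 0.001500.
Darcy's law: Q = K · A · i = 1.970 × 3720 × 0.001500 = 10.99 m³/day.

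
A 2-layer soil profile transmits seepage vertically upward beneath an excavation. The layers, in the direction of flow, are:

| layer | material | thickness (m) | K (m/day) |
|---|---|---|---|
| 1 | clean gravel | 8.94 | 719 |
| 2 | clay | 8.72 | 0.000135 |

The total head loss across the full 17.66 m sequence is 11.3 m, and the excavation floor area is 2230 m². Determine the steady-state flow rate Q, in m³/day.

0.390

Flow is perpendicular to layering, so the layers act in series and the equivalent K is the thickness-weighted harmonic mean.
Total thickness L = 8.94 + 8.72 = 17.66 m.
Σ(b_i/K_i) = 8.94/719 + 8.72/0.000135 = 64593 d.
K_eq = L / Σ(b_i/K_i) = 17.66 / 64593 = 0.0002734 m/day.
Q = K_eq · A · (Δh/L) = 0.0002734 × 2230 × (11.3/17.66) = 0.3901 m³/day.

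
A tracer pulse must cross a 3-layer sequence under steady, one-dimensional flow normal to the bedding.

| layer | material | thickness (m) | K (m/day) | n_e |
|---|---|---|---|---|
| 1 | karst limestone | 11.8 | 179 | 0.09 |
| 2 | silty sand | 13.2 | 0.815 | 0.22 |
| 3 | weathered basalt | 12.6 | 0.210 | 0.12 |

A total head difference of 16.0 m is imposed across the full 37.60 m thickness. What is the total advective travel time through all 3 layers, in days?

With flow normal to the layers, continuity requires the same specific discharge q through every layer.
Σ(b_i/K_i) = 11.8/179 + 13.2/0.815 + 12.6/0.210 = 76.26 d.
q = Δh / Σ(b_i/K_i) = 16.0 / 76.26 = 0.2098 m/day.
In each layer the seepage velocity is v_i = q/n_i, so the layer transit time is t_i = b_i·n_i / q:
  layer 1 (karst limestone): t_1 = 11.8 × 0.09 / 0.2098 = 5.062 d
  layer 2 (silty sand): t_2 = 13.2 × 0.22 / 0.2098 = 13.84 d
  layer 3 (weathered basalt): t_3 = 12.6 × 0.12 / 0.2098 = 7.207 d
Total t = Σ t_i = 26.11 days.

26.1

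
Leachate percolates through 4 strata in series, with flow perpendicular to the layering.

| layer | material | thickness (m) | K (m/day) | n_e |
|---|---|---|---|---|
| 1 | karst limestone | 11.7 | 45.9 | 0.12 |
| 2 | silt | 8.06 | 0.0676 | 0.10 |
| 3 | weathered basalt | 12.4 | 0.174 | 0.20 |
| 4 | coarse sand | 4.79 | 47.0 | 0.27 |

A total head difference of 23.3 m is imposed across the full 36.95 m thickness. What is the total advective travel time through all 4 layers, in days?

49.0

With flow normal to the layers, continuity requires the same specific discharge q through every layer.
Σ(b_i/K_i) = 11.7/45.9 + 8.06/0.0676 + 12.4/0.174 + 4.79/47.0 = 190.9 d.
q = Δh / Σ(b_i/K_i) = 23.3 / 190.9 = 0.1221 m/day.
In each layer the seepage velocity is v_i = q/n_i, so the layer transit time is t_i = b_i·n_i / q:
  layer 1 (karst limestone): t_1 = 11.7 × 0.12 / 0.1221 = 11.50 d
  layer 2 (silt): t_2 = 8.06 × 0.10 / 0.1221 = 6.602 d
  layer 3 (weathered basalt): t_3 = 12.4 × 0.20 / 0.1221 = 20.31 d
  layer 4 (coarse sand): t_4 = 4.79 × 0.27 / 0.1221 = 10.59 d
Total t = Σ t_i = 49.01 days.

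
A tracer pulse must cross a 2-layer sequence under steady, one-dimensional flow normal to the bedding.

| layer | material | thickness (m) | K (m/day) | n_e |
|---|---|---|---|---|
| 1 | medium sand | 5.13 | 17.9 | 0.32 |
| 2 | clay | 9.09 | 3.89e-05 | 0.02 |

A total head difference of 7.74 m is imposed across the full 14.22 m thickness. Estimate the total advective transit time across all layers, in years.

With flow normal to the layers, continuity requires the same specific discharge q through every layer.
Σ(b_i/K_i) = 5.13/17.9 + 9.09/3.89e-05 = 2.337e+05 d.
q = Δh / Σ(b_i/K_i) = 7.74 / 2.337e+05 = 3.312e-05 m/day.
In each layer the seepage velocity is v_i = q/n_i, so the layer transit time is t_i = b_i·n_i / q:
  layer 1 (medium sand): t_1 = 5.13 × 0.32 / 3.312e-05 = 49561 d
  layer 2 (clay): t_2 = 9.09 × 0.02 / 3.312e-05 = 5489 d
Total t = Σ t_i = 55050 days = 150.7 years.

151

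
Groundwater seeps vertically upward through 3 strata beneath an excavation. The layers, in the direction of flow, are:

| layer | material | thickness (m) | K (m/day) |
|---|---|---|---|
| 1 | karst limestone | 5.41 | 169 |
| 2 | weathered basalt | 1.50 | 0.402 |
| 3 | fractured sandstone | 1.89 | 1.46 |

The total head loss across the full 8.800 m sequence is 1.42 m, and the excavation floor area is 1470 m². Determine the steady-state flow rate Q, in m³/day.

Flow is perpendicular to layering, so the layers act in series and the equivalent K is the thickness-weighted harmonic mean.
Total thickness L = 5.41 + 1.50 + 1.89 = 8.800 m.
Σ(b_i/K_i) = 5.41/169 + 1.50/0.402 + 1.89/1.46 = 5.058 d.
K_eq = L / Σ(b_i/K_i) = 8.800 / 5.058 = 1.740 m/day.
Q = K_eq · A · (Δh/L) = 1.740 × 1470 × (1.42/8.800) = 412.7 m³/day.

413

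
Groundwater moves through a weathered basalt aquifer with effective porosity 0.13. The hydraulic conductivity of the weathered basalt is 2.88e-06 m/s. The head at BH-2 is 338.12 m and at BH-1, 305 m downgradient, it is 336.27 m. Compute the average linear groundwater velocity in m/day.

Convert K: 2.88e-06 m/s × 86400 = 0.2488 m/day.
Hydraulic gradient i = (338.12 − 336.27) / 305 = 1.85 / 305 = 0.006066.
Darcy flux q = K · i = 0.2488 × 0.006066 = 0.001509 m/day.
Seepage velocity v = q / n_e = 0.001509 / 0.13 = 0.01161 m/day.

0.0116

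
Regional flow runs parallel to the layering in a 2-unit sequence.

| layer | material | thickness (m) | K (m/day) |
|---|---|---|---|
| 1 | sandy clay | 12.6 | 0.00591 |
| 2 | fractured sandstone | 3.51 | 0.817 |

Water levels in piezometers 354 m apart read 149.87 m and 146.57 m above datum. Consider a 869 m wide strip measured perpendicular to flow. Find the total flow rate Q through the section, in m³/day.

Flow is parallel to layering, so each bed carries its own Darcy discharge and the transmissivities add.
Σ(K_i·b_i) = 0.00591×12.6 + 0.817×3.51 = 2.942 m²/day.
Hydraulic gradient i = (149.87 − 146.57) / 354 = 3.3 / 354 = 0.009322.
Q = Σ(K_i·b_i) · W · i = 2.942 × 869 × 0.009322 = 23.83 m³/day.

23.8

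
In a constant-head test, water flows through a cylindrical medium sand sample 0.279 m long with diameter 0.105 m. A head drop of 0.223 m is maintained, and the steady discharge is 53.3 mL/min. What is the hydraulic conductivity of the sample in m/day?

11.1

Cross-sectional area A = π·(d/2)² = π × (0.105/2)² = 0.008659 m².
Convert discharge: 53.3 mL/min = 8.883e-07 m³/s.
Darcy's law rearranged: K = Q·L / (A·Δh) = 8.883e-07 × 0.279 / (0.008659 × 0.223) = 0.0001284 m/s = 11.09 m/day.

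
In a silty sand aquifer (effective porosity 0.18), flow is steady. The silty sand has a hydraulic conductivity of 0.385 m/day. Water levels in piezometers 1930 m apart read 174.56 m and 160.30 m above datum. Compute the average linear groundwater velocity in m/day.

0.0158

Hydraulic gradient i = (174.56 − 160.30) / 1930 = 14.26 / 1930 = 0.007389.
Darcy flux q = K · i = 0.3850 × 0.007389 = 0.002845 m/day.
Seepage velocity v = q / n_e = 0.002845 / 0.18 = 0.01580 m/day.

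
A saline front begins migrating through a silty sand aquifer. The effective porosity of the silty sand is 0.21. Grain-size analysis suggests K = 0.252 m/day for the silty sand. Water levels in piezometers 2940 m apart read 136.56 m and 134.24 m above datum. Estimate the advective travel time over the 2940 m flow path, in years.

8500

Hydraulic gradient i = (136.56 − 134.24) / 2940 = 2.32 / 2940 = 0.0007891.
Darcy flux q = K · i = 0.2520 × 0.0007891 = 0.0001989 m/day.
Seepage velocity v = q / n_e = 0.0001989 / 0.21 = 0.0009469 m/day.
Travel time t = L / v = 2940 / 0.0009469 = 3.105e+06 days = 8500 years.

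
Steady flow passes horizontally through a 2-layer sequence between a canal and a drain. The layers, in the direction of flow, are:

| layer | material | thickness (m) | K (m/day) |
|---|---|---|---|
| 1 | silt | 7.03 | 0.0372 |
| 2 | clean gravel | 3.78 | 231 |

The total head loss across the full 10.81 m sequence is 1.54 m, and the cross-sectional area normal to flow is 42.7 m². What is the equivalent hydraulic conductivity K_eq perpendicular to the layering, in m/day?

0.0572

Flow is perpendicular to layering, so the layers act in series and the equivalent K is the thickness-weighted harmonic mean.
Total thickness L = 7.03 + 3.78 = 10.81 m.
Σ(b_i/K_i) = 7.03/0.0372 + 3.78/231 = 189.0 d.
K_eq = L / Σ(b_i/K_i) = 10.81 / 189.0 = 0.05720 m/day.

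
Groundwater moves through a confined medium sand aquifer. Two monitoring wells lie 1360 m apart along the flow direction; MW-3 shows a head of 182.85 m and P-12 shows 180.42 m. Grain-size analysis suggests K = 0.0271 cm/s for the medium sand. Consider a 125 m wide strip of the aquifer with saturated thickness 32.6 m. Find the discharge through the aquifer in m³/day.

Convert K: 0.0271 cm/s × 864 = 23.41 m/day.
Cross-sectional area A = 125 × 32.6 = 4075 m².
Hydraulic gradient i = (182.85 − 180.42) / 1360 = 2.43 / 1360 = 0.001787.
Darcy's law: Q = K · A · i = 23.41 × 4075 × 0.001787 = 170.5 m³/day.

170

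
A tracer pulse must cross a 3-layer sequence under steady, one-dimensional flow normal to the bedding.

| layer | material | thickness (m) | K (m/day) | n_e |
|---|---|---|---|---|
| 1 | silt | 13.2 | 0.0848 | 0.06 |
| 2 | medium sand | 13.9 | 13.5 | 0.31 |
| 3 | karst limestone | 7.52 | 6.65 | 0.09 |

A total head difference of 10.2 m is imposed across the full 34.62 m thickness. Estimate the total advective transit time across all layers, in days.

With flow normal to the layers, continuity requires the same specific discharge q through every layer.
Σ(b_i/K_i) = 13.2/0.0848 + 13.9/13.5 + 7.52/6.65 = 157.8 d.
q = Δh / Σ(b_i/K_i) = 10.2 / 157.8 = 0.06463 m/day.
In each layer the seepage velocity is v_i = q/n_i, so the layer transit time is t_i = b_i·n_i / q:
  layer 1 (silt): t_1 = 13.2 × 0.06 / 0.06463 = 12.25 d
  layer 2 (medium sand): t_2 = 13.9 × 0.31 / 0.06463 = 66.67 d
  layer 3 (karst limestone): t_3 = 7.52 × 0.09 / 0.06463 = 10.47 d
Total t = Σ t_i = 89.40 days.

89.4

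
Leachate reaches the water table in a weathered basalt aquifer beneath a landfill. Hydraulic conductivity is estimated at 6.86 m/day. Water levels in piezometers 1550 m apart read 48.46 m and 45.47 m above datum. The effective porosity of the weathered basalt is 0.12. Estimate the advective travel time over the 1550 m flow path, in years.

Hydraulic gradient i = (48.46 − 45.47) / 1550 = 2.99 / 1550 = 0.001929.
Darcy flux q = K · i = 6.860 × 0.001929 = 0.01323 m/day.
Seepage velocity v = q / n_e = 0.01323 / 0.12 = 0.1103 m/day.
Travel time t = L / v = 1550 / 0.1103 = 14056 days = 38.48 years.

38.5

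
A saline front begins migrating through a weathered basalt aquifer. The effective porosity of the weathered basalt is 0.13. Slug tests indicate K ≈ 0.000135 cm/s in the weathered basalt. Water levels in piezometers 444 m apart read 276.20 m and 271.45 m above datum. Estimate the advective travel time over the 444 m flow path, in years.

Convert K: 0.000135 cm/s × 864 = 0.1166 m/day.
Hydraulic gradient i = (276.20 − 271.45) / 444 = 4.75 / 444 = 0.01070.
Darcy flux q = K · i = 0.1166 × 0.01070 = 0.001248 m/day.
Seepage velocity v = q / n_e = 0.001248 / 0.13 = 0.009599 m/day.
Travel time t = L / v = 444 / 0.009599 = 46256 days = 126.6 years.

127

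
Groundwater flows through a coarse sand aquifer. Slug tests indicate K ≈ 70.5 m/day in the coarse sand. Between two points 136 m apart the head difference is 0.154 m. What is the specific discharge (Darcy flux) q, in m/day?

Hydraulic gradient i = Δh / L = 0.154 / 136 = 0.001132.
Specific discharge q = K · i = 70.50 × 0.001132 = 0.07983 m/day.

0.0798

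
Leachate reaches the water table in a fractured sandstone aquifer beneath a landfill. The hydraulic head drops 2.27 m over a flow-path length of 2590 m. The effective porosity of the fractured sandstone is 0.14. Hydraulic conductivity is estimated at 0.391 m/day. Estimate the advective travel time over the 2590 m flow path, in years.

Hydraulic gradient i = Δh / L = 2.27 / 2590 = 0.0008764.
Darcy flux q = K · i = 0.3910 × 0.0008764 = 0.0003427 m/day.
Seepage velocity v = q / n_e = 0.0003427 / 0.14 = 0.002448 m/day.
Travel time t = L / v = 2590 / 0.002448 = 1.058e+06 days = 2897 years.

2900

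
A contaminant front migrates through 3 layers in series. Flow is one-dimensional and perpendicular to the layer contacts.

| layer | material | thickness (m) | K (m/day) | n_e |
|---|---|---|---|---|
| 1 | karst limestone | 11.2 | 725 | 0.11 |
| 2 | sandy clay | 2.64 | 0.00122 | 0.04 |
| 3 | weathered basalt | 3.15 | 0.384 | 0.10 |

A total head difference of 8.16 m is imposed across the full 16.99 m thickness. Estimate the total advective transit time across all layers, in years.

With flow normal to the layers, continuity requires the same specific discharge q through every layer.
Σ(b_i/K_i) = 11.2/725 + 2.64/0.00122 + 3.15/0.384 = 2172 d.
q = Δh / Σ(b_i/K_i) = 8.16 / 2172 = 0.003757 m/day.
In each layer the seepage velocity is v_i = q/n_i, so the layer transit time is t_i = b_i·n_i / q:
  layer 1 (karst limestone): t_1 = 11.2 × 0.11 / 0.003757 = 328.0 d
  layer 2 (sandy clay): t_2 = 2.64 × 0.04 / 0.003757 = 28.11 d
  layer 3 (weathered basalt): t_3 = 3.15 × 0.10 / 0.003757 = 83.85 d
Total t = Σ t_i = 439.9 days = 1.204 years.

1.20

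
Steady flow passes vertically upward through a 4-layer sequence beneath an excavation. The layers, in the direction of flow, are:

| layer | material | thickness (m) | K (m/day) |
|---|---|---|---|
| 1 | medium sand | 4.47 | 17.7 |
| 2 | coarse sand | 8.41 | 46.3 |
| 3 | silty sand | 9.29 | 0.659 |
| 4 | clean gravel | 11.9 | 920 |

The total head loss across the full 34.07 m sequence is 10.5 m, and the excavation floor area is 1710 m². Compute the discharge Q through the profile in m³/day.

Flow is perpendicular to layering, so the layers act in series and the equivalent K is the thickness-weighted harmonic mean.
Total thickness L = 4.47 + 8.41 + 9.29 + 11.9 = 34.07 m.
Σ(b_i/K_i) = 4.47/17.7 + 8.41/46.3 + 9.29/0.659 + 11.9/920 = 14.54 d.
K_eq = L / Σ(b_i/K_i) = 34.07 / 14.54 = 2.343 m/day.
Q = K_eq · A · (Δh/L) = 2.343 × 1710 × (10.5/34.07) = 1235 m³/day.

1230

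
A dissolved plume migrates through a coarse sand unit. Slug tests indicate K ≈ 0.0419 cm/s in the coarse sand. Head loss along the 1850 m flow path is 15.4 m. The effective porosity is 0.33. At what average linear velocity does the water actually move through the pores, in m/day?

0.913

Convert K: 0.0419 cm/s × 864 = 36.20 m/day.
Hydraulic gradient i = Δh / L = 15.4 / 1850 = 0.008324.
Darcy flux q = K · i = 36.20 × 0.008324 = 0.3014 m/day.
Seepage velocity v = q / n_e = 0.3014 / 0.33 = 0.9132 m/day.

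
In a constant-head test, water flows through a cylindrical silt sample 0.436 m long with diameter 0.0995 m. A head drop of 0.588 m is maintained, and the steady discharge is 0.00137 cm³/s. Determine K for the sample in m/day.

Cross-sectional area A = π·(d/2)² = π × (0.0995/2)² = 0.007776 m².
Convert discharge: 0.00137 cm³/s = 1.370e-09 m³/s.
Darcy's law rearranged: K = Q·L / (A·Δh) = 1.370e-09 × 0.436 / (0.007776 × 0.588) = 1.306e-07 m/s = 0.01129 m/day.

0.0113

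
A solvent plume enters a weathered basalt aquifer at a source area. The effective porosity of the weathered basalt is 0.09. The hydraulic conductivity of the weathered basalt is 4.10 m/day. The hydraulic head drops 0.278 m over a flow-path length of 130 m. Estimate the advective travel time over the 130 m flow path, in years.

Hydraulic gradient i = Δh / L = 0.278 / 130 = 0.002138.
Darcy flux q = K · i = 4.100 × 0.002138 = 0.008768 m/day.
Seepage velocity v = q / n_e = 0.008768 / 0.09 = 0.09742 m/day.
Travel time t = L / v = 130 / 0.09742 = 1334 days = 3.654 years.

3.65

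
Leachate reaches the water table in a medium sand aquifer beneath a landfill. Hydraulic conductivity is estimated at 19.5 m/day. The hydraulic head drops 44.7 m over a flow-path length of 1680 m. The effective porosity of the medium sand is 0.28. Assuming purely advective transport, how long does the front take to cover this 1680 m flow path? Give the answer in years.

2.48

Hydraulic gradient i = Δh / L = 44.7 / 1680 = 0.02661.
Darcy flux q = K · i = 19.50 × 0.02661 = 0.5188 m/day.
Seepage velocity v = q / n_e = 0.5188 / 0.28 = 1.853 m/day.
Travel time t = L / v = 1680 / 1.853 = 906.6 days = 2.482 years.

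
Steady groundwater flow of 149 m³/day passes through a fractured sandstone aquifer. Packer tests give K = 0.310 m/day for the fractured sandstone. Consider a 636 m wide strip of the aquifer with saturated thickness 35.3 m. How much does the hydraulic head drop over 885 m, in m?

Cross-sectional area A = 636 × 35.3 = 22451 m².
From Q = K·A·i, i = Q / (K·A) = 149 / (0.3100 × 22451) = 0.02141.
Head loss Δh = i · L = 0.02141 × 885 = 18.95 m.

18.9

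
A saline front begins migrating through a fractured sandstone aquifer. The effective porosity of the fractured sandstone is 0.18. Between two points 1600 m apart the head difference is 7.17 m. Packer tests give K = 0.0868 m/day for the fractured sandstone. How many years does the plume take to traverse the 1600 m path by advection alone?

Hydraulic gradient i = Δh / L = 7.17 / 1600 = 0.004481.
Darcy flux q = K · i = 0.08680 × 0.004481 = 0.0003890 m/day.
Seepage velocity v = q / n_e = 0.0003890 / 0.18 = 0.002161 m/day.
Travel time t = L / v = 1600 / 0.002161 = 7.404e+05 days = 2027 years.

2030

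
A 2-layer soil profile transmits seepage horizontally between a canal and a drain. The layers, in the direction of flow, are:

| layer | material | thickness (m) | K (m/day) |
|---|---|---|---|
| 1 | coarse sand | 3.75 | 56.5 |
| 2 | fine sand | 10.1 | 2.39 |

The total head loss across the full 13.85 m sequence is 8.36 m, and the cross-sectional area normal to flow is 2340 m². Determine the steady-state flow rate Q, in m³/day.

4560

Flow is perpendicular to layering, so the layers act in series and the equivalent K is the thickness-weighted harmonic mean.
Total thickness L = 3.75 + 10.1 = 13.85 m.
Σ(b_i/K_i) = 3.75/56.5 + 10.1/2.39 = 4.292 d.
K_eq = L / Σ(b_i/K_i) = 13.85 / 4.292 = 3.227 m/day.
Q = K_eq · A · (Δh/L) = 3.227 × 2340 × (8.36/13.85) = 4558 m³/day.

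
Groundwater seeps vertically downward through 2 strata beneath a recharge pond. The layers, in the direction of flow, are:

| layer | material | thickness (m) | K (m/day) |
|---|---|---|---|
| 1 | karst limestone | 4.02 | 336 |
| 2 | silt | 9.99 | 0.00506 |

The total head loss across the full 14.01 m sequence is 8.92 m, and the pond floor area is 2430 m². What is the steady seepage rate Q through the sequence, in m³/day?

Flow is perpendicular to layering, so the layers act in series and the equivalent K is the thickness-weighted harmonic mean.
Total thickness L = 4.02 + 9.99 = 14.01 m.
Σ(b_i/K_i) = 4.02/336 + 9.99/0.00506 = 1974 d.
K_eq = L / Σ(b_i/K_i) = 14.01 / 1974 = 0.007096 m/day.
Q = K_eq · A · (Δh/L) = 0.007096 × 2430 × (8.92/14.01) = 10.98 m³/day.

11.0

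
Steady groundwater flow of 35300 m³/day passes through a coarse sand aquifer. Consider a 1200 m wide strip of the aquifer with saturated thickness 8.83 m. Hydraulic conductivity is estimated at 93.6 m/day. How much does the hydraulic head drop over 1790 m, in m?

Cross-sectional area A = 1200 × 8.83 = 10596 m².
From Q = K·A·i, i = Q / (K·A) = 35300 / (93.60 × 10596) = 0.03559.
Head loss Δh = i · L = 0.03559 × 1790 = 63.71 m.

63.7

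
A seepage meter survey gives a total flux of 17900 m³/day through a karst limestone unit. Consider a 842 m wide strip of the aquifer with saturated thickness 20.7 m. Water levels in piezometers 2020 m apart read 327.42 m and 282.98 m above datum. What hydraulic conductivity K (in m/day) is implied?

Cross-sectional area A = 842 × 20.7 = 17429 m².
Hydraulic gradient i = (327.42 − 282.98) / 2020 = 44.44 / 2020 = 0.02200.
From Q = K·A·i, K = Q / (A·i) = 17900 / (17429 × 0.02200) = 46.68 m/day.

46.7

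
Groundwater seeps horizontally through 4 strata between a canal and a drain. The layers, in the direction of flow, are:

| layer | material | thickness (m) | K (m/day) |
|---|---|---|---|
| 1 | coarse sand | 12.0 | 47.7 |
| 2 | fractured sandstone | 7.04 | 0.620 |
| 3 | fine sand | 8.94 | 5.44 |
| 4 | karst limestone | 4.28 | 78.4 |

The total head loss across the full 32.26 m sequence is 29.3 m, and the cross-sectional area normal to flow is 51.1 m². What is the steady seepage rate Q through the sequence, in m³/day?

Flow is perpendicular to layering, so the layers act in series and the equivalent K is the thickness-weighted harmonic mean.
Total thickness L = 12.0 + 7.04 + 8.94 + 4.28 = 32.26 m.
Σ(b_i/K_i) = 12.0/47.7 + 7.04/0.620 + 8.94/5.44 + 4.28/78.4 = 13.30 d.
K_eq = L / Σ(b_i/K_i) = 32.26 / 13.30 = 2.425 m/day.
Q = K_eq · A · (Δh/L) = 2.425 × 51.1 × (29.3/32.26) = 112.5 m³/day.

113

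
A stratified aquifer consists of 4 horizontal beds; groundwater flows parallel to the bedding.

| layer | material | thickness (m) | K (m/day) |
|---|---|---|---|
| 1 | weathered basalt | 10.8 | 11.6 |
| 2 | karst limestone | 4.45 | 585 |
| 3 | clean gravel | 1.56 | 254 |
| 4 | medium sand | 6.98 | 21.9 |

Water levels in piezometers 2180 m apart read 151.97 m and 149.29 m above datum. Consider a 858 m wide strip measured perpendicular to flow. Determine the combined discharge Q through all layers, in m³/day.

Flow is parallel to layering, so each bed carries its own Darcy discharge and the transmissivities add.
Σ(K_i·b_i) = 11.6×10.8 + 585×4.45 + 254×1.56 + 21.9×6.98 = 3278 m²/day.
Hydraulic gradient i = (151.97 − 149.29) / 2180 = 2.68 / 2180 = 0.001229.
Q = Σ(K_i·b_i) · W · i = 3278 × 858 × 0.001229 = 3457 m³/day.

3460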